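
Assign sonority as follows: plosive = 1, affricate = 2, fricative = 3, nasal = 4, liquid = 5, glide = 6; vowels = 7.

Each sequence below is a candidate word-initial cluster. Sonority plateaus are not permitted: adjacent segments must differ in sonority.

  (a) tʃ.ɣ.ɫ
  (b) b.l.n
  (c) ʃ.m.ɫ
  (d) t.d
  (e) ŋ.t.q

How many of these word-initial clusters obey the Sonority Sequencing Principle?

(a) sonority 2-3-5: well-formed.
(b) sonority 1-5-4: ill-formed.
(c) sonority 3-4-5: well-formed.
(d) sonority 1-1: ill-formed.
(e) sonority 4-1-1: ill-formed.

2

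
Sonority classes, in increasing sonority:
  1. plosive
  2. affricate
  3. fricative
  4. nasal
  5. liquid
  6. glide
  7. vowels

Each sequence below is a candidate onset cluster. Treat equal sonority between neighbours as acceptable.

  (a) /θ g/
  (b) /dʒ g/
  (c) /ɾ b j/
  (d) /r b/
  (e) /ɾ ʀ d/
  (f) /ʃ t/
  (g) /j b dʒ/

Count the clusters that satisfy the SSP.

(a) 3-1 → violates
(b) 2-1 → violates
(c) 5-1-6 → violates
(d) 5-1 → violates
(e) 5-5-1 → violates
(f) 3-1 → violates
(g) 6-1-2 → violates

0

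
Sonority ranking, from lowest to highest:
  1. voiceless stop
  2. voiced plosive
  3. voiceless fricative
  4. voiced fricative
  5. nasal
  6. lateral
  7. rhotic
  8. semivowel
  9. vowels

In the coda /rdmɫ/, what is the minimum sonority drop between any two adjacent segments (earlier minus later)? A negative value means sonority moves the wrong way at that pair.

/r/: rhotic = 7.
/d/: voiced plosive = 2.
/m/: nasal = 5.
/ɫ/: lateral = 6.
/r/→/d/: change +5.
/d/→/m/: change -3.
/m/→/ɫ/: change -1.
Minimum = -3.

-3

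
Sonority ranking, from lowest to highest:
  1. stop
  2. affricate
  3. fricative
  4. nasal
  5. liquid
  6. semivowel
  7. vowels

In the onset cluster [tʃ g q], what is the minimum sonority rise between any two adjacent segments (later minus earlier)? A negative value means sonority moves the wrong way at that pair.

-1

/tʃ/: affricate = 2.
/g/: stop = 1.
/q/: stop = 1.
/tʃ/→/g/: change -1.
/g/→/q/: change +0.
Minimum = -1.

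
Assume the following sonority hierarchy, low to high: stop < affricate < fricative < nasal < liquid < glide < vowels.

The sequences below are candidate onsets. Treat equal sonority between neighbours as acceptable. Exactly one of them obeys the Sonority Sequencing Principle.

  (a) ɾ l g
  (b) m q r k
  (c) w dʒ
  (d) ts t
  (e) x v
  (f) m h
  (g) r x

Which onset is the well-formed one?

e

(a) ɾ l g: profile 5-5-1 — violates.
(b) m q r k: profile 4-1-5-1 — violates.
(c) w dʒ: profile 6-2 — violates.
(d) ts t: profile 2-1 — violates.
(e) x v: profile 3-3 — obeys.
(f) m h: profile 4-3 — violates.
(g) r x: profile 5-3 — violates.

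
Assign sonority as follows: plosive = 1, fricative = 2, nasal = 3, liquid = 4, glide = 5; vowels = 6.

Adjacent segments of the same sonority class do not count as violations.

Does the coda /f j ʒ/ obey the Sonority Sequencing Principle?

no

/f/ — fricative, sonority 2.
/j/ — glide, sonority 5.
/ʒ/ — fricative, sonority 2.
The profile is 2-5-2. Between /f/ (2) and /j/ (5) sonority does not fall, so the cluster violates the SSP.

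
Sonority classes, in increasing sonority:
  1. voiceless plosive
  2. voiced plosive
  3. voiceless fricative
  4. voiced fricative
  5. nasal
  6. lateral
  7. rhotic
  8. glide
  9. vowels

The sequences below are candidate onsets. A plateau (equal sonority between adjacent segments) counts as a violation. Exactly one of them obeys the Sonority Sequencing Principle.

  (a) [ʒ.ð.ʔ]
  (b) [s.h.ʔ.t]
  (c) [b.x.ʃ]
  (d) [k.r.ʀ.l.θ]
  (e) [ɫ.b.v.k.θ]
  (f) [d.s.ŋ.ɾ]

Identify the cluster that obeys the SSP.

(a) [ʒ.ð.ʔ]: profile 4-4-1 — violates.
(b) [s.h.ʔ.t]: profile 3-3-1-1 — violates.
(c) [b.x.ʃ]: profile 2-3-3 — violates.
(d) [k.r.ʀ.l.θ]: profile 1-7-7-6-3 — violates.
(e) [ɫ.b.v.k.θ]: profile 6-2-4-1-3 — violates.
(f) [d.s.ŋ.ɾ]: profile 2-3-5-7 — obeys.

f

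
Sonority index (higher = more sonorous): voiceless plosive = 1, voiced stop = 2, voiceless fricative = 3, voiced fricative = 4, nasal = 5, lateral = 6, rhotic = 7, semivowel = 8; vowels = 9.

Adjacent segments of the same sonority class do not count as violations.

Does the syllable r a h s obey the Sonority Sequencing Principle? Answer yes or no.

yes

Onset: /r/ is a rhotic (sonority 7); then the nucleus /a/ (sonority 9).
Onset profile 7-9 — rises to the nucleus.
Coda: /h/ is a voiceless fricative (sonority 3), /s/ is a voiceless fricative (sonority 3).
Coda profile 9-3-3 — falls from the nucleus.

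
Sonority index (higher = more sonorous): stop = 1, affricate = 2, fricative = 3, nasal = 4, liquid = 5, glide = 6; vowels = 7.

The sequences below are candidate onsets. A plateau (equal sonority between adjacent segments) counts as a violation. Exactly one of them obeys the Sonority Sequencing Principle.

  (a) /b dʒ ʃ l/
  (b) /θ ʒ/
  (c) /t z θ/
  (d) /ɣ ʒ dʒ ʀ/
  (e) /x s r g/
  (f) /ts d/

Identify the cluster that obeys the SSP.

(a) 1-2-3-5 → obeys
(b) 3-3 → violates
(c) 1-3-3 → violates
(d) 3-3-2-5 → violates
(e) 3-3-5-1 → violates
(f) 2-1 → violates

a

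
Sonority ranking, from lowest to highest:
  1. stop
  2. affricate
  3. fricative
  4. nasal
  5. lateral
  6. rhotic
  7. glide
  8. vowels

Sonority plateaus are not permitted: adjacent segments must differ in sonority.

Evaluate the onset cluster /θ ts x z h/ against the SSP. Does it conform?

no

/θ/ — fricative, sonority 3.
/ts/ — affricate, sonority 2.
/x/ — fricative, sonority 3.
/z/ — fricative, sonority 3.
/h/ — fricative, sonority 3.
The profile is 3-2-3-3-3. Between /θ/ (3) and /ts/ (2) sonority does not rise, so the cluster violates the SSP.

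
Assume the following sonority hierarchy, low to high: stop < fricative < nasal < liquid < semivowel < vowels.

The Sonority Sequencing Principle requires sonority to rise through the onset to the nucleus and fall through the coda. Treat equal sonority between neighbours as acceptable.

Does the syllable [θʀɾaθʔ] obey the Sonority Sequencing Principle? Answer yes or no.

yes

Onset: /θ/ is a fricative (sonority 2), /ʀ/ is a liquid (sonority 4), /ɾ/ is a liquid (sonority 4); then the nucleus /a/ (sonority 6).
Onset profile 2-4-4-6 — rises to the nucleus.
Coda: /θ/ is a fricative (sonority 2), /ʔ/ is a stop (sonority 1).
Coda profile 6-2-1 — falls from the nucleus.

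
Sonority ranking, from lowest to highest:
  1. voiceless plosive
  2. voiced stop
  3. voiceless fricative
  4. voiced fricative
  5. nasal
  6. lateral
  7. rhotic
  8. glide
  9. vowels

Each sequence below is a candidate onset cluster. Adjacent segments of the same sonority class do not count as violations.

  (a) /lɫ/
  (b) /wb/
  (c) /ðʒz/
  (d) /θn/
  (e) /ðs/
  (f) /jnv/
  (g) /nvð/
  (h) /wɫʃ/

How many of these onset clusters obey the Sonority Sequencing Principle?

(a) /lɫ/: profile 6-6 — obeys.
(b) /wb/: profile 8-2 — violates.
(c) /ðʒz/: profile 4-4-4 — obeys.
(d) /θn/: profile 3-5 — obeys.
(e) /ðs/: profile 4-3 — violates.
(f) /jnv/: profile 8-5-4 — violates.
(g) /nvð/: profile 5-4-4 — violates.
(h) /wɫʃ/: profile 8-6-3 — violates.

3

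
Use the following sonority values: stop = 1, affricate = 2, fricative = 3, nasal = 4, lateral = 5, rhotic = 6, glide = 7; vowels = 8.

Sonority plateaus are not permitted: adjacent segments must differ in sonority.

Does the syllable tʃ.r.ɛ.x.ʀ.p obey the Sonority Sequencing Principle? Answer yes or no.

no

Onset: /tʃ/ is an affricate (sonority 2), /r/ is a rhotic (sonority 6); then the nucleus /ɛ/ (sonority 8).
Onset profile 2-6-8 — rises to the nucleus.
Coda: /x/ is a fricative (sonority 3), /ʀ/ is a rhotic (sonority 6), /p/ is a stop (sonority 1).
Coda profile 8-3-6-1 — does not strictly fall throughout.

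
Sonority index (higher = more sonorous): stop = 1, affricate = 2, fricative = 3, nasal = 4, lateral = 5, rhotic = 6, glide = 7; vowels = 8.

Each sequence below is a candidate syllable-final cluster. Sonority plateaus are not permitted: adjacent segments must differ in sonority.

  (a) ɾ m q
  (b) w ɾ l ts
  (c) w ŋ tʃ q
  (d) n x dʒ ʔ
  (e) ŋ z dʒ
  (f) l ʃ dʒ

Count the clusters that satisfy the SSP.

6

(a) ɾ m q: profile 6-4-1 — obeys.
(b) w ɾ l ts: profile 7-6-5-2 — obeys.
(c) w ŋ tʃ q: profile 7-4-2-1 — obeys.
(d) n x dʒ ʔ: profile 4-3-2-1 — obeys.
(e) ŋ z dʒ: profile 4-3-2 — obeys.
(f) l ʃ dʒ: profile 5-3-2 — obeys.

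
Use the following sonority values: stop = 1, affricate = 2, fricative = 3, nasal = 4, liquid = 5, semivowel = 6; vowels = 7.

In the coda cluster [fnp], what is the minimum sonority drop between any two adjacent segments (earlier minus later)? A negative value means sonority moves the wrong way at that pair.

-1

/f/ is a fricative (sonority 3).
/n/ is a nasal (sonority 4).
/p/ is a stop (sonority 1).
/f/→/n/: change -1.
/n/→/p/: change +3.
Minimum = -1.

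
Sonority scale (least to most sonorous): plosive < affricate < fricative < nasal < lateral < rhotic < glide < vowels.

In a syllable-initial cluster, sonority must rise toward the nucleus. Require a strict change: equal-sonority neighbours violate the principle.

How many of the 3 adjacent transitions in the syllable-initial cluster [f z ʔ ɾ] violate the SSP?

2

/f/ — fricative, sonority 3.
/z/ — fricative, sonority 3.
/ʔ/ — plosive, sonority 1.
/ɾ/ — rhotic, sonority 6.
/f/→/z/: 3→3 (plateau) — violation.
/z/→/ʔ/: 3→1 (does not rise) — violation.
/ʔ/→/ɾ/: 1→6 (rises) — ok.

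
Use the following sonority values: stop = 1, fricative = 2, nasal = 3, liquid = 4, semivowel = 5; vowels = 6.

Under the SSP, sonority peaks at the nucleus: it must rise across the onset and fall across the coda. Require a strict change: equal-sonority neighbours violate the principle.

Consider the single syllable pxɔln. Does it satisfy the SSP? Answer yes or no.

Onset: /p/ is a stop (sonority 1), /x/ is a fricative (sonority 2); then the nucleus /ɔ/ (sonority 6).
Onset profile 1-2-6 — rises to the nucleus.
Coda: /l/ is a liquid (sonority 4), /n/ is a nasal (sonority 3).
Coda profile 6-4-3 — falls from the nucleus.

yes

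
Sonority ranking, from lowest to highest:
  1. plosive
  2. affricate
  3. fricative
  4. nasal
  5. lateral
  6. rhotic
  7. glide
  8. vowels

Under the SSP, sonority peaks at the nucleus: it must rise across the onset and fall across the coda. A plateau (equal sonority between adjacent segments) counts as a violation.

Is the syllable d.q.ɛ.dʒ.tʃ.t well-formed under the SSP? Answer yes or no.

Onset: /d/ is a plosive (sonority 1), /q/ is a plosive (sonority 1); then the nucleus /ɛ/ (sonority 8).
Onset profile 1-1-8 — does not strictly rise throughout.
Coda: /dʒ/ is an affricate (sonority 2), /tʃ/ is an affricate (sonority 2), /t/ is a plosive (sonority 1).
Coda profile 8-2-2-1 — does not strictly fall throughout.

no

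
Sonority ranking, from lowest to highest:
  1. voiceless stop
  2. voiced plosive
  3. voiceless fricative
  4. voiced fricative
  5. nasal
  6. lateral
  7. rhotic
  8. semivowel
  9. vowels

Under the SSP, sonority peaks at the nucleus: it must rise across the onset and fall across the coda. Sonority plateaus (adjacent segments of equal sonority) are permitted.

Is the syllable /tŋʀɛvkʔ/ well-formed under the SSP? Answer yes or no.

Onset: /t/ is a voiceless stop (sonority 1), /ŋ/ is a nasal (sonority 5), /ʀ/ is a rhotic (sonority 7); then the nucleus /ɛ/ (sonority 9).
Onset profile 1-5-7-9 — rises to the nucleus.
Coda: /v/ is a voiced fricative (sonority 4), /k/ is a voiceless stop (sonority 1), /ʔ/ is a voiceless stop (sonority 1).
Coda profile 9-4-1-1 — falls from the nucleus.

yes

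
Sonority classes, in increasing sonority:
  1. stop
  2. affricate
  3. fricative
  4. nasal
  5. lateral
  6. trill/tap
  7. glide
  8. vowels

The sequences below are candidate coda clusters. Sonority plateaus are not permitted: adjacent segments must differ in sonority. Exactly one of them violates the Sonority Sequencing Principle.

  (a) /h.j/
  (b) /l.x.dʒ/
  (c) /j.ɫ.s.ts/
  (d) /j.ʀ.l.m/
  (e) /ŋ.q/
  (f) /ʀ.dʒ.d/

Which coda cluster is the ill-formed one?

(a) 3-7 → violates
(b) 5-3-2 → obeys
(c) 7-5-3-2 → obeys
(d) 7-6-5-4 → obeys
(e) 4-1 → obeys
(f) 6-2-1 → obeys

a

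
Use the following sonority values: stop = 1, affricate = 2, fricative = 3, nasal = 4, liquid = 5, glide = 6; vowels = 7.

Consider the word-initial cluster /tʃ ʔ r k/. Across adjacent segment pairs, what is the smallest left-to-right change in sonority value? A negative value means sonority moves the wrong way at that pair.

-4

/tʃ/: affricate = 2.
/ʔ/: stop = 1.
/r/: liquid = 5.
/k/: stop = 1.
/tʃ/→/ʔ/: change -1.
/ʔ/→/r/: change +4.
/r/→/k/: change -4.
Minimum = -4.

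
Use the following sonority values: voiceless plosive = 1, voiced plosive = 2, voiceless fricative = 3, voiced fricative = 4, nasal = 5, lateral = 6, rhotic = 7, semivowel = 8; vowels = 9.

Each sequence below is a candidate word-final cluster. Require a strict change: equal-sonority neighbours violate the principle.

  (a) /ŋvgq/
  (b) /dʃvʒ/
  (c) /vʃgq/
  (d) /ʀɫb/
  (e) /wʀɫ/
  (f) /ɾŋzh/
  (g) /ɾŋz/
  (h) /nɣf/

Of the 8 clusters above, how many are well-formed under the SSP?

7

(a) sonority 5-4-2-1: well-formed.
(b) sonority 2-3-4-4: ill-formed.
(c) sonority 4-3-2-1: well-formed.
(d) sonority 7-6-2: well-formed.
(e) sonority 8-7-6: well-formed.
(f) sonority 7-5-4-3: well-formed.
(g) sonority 7-5-4: well-formed.
(h) sonority 5-4-3: well-formed.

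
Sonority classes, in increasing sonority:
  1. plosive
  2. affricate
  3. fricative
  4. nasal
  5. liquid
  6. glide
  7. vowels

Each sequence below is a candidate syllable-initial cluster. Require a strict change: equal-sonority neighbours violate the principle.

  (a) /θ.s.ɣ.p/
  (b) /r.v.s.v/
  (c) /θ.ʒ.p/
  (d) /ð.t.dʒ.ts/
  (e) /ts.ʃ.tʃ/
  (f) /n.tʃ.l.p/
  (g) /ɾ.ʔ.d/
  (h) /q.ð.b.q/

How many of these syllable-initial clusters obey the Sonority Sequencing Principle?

(a) sonority 3-3-3-1: ill-formed.
(b) sonority 5-3-3-3: ill-formed.
(c) sonority 3-3-1: ill-formed.
(d) sonority 3-1-2-2: ill-formed.
(e) sonority 2-3-2: ill-formed.
(f) sonority 4-2-5-1: ill-formed.
(g) sonority 5-1-1: ill-formed.
(h) sonority 1-3-1-1: ill-formed.

0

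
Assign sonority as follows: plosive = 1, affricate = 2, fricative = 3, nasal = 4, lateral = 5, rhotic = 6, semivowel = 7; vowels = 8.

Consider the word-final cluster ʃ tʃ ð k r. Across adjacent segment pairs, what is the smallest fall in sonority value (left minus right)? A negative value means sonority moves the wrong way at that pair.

/ʃ/ is a fricative (sonority 3).
/tʃ/ is an affricate (sonority 2).
/ð/ is a fricative (sonority 3).
/k/ is a plosive (sonority 1).
/r/ is a rhotic (sonority 6).
/ʃ/→/tʃ/: change +1.
/tʃ/→/ð/: change -1.
/ð/→/k/: change +2.
/k/→/r/: change -5.
Minimum = -5.

-5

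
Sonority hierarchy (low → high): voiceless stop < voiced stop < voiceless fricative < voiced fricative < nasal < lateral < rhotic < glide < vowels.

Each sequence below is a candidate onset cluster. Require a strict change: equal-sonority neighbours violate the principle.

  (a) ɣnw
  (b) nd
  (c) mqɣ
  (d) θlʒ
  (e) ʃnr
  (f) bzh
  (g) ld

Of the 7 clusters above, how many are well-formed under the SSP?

(a) ɣnw: profile 4-5-8 — obeys.
(b) nd: profile 5-2 — violates.
(c) mqɣ: profile 5-1-4 — violates.
(d) θlʒ: profile 3-6-4 — violates.
(e) ʃnr: profile 3-5-7 — obeys.
(f) bzh: profile 2-4-3 — violates.
(g) ld: profile 6-2 — violates.

2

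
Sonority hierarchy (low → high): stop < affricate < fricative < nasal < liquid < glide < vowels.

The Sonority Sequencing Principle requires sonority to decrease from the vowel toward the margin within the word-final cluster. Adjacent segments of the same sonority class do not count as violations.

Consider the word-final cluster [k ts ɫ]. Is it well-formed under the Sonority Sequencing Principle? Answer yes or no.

/k/: stop = 1.
/ts/: affricate = 2.
/ɫ/: liquid = 5.
The profile is 1-2-5. Between /k/ (1) and /ts/ (2) sonority does not fall, so the cluster violates the SSP.

no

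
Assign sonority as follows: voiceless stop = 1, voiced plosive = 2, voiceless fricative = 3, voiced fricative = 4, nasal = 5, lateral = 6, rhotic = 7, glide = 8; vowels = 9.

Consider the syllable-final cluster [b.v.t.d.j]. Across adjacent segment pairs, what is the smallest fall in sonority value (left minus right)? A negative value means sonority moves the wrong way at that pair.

/b/ — voiced plosive, sonority 2.
/v/ — voiced fricative, sonority 4.
/t/ — voiceless stop, sonority 1.
/d/ — voiced plosive, sonority 2.
/j/ — glide, sonority 8.
/b/→/v/: change -2.
/v/→/t/: change +3.
/t/→/d/: change -1.
/d/→/j/: change -6.
Minimum = -6.

-6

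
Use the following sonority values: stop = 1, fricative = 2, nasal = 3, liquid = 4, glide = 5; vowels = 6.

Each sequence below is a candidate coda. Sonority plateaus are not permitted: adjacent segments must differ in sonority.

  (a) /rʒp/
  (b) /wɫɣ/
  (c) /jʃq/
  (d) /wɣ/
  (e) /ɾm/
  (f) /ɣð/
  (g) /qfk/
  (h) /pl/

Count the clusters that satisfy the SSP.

(a) /rʒp/: profile 4-2-1 — obeys.
(b) /wɫɣ/: profile 5-4-2 — obeys.
(c) /jʃq/: profile 5-2-1 — obeys.
(d) /wɣ/: profile 5-2 — obeys.
(e) /ɾm/: profile 4-3 — obeys.
(f) /ɣð/: profile 2-2 — violates.
(g) /qfk/: profile 1-2-1 — violates.
(h) /pl/: profile 1-4 — violates.

5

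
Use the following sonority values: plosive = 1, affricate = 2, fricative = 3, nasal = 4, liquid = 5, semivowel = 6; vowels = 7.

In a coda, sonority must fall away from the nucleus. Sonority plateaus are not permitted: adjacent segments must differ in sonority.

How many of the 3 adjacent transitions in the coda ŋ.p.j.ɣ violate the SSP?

/ŋ/: nasal = 4.
/p/: plosive = 1.
/j/: semivowel = 6.
/ɣ/: fricative = 3.
/ŋ/→/p/: 4→1 (falls) — ok.
/p/→/j/: 1→6 (does not fall) — violation.
/j/→/ɣ/: 6→3 (falls) — ok.

1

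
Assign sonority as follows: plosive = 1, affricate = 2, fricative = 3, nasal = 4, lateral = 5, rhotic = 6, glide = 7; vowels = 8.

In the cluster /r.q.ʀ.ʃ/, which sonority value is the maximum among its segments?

6

/r/: rhotic = 6.
/q/: plosive = 1.
/ʀ/: rhotic = 6.
/ʃ/: fricative = 3.
The maximum is 6.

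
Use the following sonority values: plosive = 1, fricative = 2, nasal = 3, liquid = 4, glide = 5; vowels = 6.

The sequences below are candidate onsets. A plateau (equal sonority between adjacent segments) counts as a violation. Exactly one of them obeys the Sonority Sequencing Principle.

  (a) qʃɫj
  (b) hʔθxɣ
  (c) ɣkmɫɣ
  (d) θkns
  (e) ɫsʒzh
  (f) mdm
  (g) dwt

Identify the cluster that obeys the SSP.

(a) 1-2-4-5 → obeys
(b) 2-1-2-2-2 → violates
(c) 2-1-3-4-2 → violates
(d) 2-1-3-2 → violates
(e) 4-2-2-2-2 → violates
(f) 3-1-3 → violates
(g) 1-5-1 → violates

a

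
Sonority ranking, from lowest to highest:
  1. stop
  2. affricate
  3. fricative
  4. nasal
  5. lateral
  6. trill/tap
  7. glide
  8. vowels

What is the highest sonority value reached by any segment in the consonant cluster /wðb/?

7

/w/ — glide, sonority 7.
/ð/ — fricative, sonority 3.
/b/ — stop, sonority 1.
The maximum is 7.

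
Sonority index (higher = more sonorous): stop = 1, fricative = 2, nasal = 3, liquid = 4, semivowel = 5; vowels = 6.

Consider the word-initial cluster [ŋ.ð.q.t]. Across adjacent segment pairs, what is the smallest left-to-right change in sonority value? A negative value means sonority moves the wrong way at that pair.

/ŋ/: nasal = 3.
/ð/: fricative = 2.
/q/: stop = 1.
/t/: stop = 1.
/ŋ/→/ð/: change -1.
/ð/→/q/: change -1.
/q/→/t/: change +0.
Minimum = -1.

-1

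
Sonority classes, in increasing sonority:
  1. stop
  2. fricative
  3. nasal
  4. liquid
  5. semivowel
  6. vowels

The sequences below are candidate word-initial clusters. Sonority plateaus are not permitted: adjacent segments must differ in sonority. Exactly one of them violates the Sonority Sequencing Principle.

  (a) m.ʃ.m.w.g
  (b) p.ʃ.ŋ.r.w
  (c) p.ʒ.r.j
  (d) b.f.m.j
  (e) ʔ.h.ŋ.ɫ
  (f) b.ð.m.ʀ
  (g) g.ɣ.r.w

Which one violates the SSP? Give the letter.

a

(a) m.ʃ.m.w.g: profile 3-2-3-5-1 — violates.
(b) p.ʃ.ŋ.r.w: profile 1-2-3-4-5 — obeys.
(c) p.ʒ.r.j: profile 1-2-4-5 — obeys.
(d) b.f.m.j: profile 1-2-3-5 — obeys.
(e) ʔ.h.ŋ.ɫ: profile 1-2-3-4 — obeys.
(f) b.ð.m.ʀ: profile 1-2-3-4 — obeys.
(g) g.ɣ.r.w: profile 1-2-4-5 — obeys.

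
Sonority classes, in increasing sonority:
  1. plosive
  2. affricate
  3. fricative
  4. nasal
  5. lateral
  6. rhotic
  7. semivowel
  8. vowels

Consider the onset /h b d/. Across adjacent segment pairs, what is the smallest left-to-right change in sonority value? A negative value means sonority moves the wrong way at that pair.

/h/ is a fricative (sonority 3).
/b/ is a plosive (sonority 1).
/d/ is a plosive (sonority 1).
/h/→/b/: change -2.
/b/→/d/: change +0.
Minimum = -2.

-2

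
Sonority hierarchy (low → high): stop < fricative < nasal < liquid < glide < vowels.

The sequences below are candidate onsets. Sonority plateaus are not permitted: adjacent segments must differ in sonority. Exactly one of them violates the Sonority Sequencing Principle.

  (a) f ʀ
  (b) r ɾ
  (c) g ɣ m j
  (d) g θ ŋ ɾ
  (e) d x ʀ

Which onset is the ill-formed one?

b

(a) 2-4 → obeys
(b) 4-4 → violates
(c) 1-2-3-5 → obeys
(d) 1-2-3-4 → obeys
(e) 1-2-4 → obeys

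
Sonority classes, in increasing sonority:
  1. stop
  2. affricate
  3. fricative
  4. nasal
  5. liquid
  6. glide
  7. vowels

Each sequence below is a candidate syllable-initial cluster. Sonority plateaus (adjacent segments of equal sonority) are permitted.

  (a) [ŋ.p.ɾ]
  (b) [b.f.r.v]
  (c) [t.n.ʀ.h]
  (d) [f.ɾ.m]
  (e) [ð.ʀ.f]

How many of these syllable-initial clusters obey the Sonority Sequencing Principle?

(a) sonority 4-1-5: ill-formed.
(b) sonority 1-3-5-3: ill-formed.
(c) sonority 1-4-5-3: ill-formed.
(d) sonority 3-5-4: ill-formed.
(e) sonority 3-5-3: ill-formed.

0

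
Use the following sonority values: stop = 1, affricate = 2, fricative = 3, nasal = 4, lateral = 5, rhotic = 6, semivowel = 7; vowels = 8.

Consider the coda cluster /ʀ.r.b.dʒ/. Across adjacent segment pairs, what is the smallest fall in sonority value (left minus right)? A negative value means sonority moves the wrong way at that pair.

/ʀ/ is a rhotic (sonority 6).
/r/ is a rhotic (sonority 6).
/b/ is a stop (sonority 1).
/dʒ/ is an affricate (sonority 2).
/ʀ/→/r/: change +0.
/r/→/b/: change +5.
/b/→/dʒ/: change -1.
Minimum = -1.

-1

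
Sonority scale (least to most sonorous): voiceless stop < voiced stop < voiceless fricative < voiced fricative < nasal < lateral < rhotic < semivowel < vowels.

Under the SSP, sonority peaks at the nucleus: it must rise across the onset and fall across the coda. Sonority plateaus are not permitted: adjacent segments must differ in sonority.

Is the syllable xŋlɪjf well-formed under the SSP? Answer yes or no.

yes

Onset: /x/ is a voiceless fricative (sonority 3), /ŋ/ is a nasal (sonority 5), /l/ is a lateral (sonority 6); then the nucleus /ɪ/ (sonority 9).
Onset profile 3-5-6-9 — rises to the nucleus.
Coda: /j/ is a semivowel (sonority 8), /f/ is a voiceless fricative (sonority 3).
Coda profile 9-8-3 — falls from the nucleus.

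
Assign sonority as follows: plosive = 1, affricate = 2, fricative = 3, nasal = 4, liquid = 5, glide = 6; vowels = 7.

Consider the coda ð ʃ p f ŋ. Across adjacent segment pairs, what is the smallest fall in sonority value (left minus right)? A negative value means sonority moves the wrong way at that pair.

-2

/ð/ — fricative, sonority 3.
/ʃ/ — fricative, sonority 3.
/p/ — plosive, sonority 1.
/f/ — fricative, sonority 3.
/ŋ/ — nasal, sonority 4.
/ð/→/ʃ/: change +0.
/ʃ/→/p/: change +2.
/p/→/f/: change -2.
/f/→/ŋ/: change -1.
Minimum = -2.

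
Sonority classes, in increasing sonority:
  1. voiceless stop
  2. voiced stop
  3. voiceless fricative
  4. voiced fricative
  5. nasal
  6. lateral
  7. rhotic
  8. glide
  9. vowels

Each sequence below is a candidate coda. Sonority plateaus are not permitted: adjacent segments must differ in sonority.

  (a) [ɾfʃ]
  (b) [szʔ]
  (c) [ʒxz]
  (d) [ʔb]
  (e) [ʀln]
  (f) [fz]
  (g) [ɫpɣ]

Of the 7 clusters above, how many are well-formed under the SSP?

1

(a) [ɾfʃ]: profile 7-3-3 — violates.
(b) [szʔ]: profile 3-4-1 — violates.
(c) [ʒxz]: profile 4-3-4 — violates.
(d) [ʔb]: profile 1-2 — violates.
(e) [ʀln]: profile 7-6-5 — obeys.
(f) [fz]: profile 3-4 — violates.
(g) [ɫpɣ]: profile 6-1-4 — violates.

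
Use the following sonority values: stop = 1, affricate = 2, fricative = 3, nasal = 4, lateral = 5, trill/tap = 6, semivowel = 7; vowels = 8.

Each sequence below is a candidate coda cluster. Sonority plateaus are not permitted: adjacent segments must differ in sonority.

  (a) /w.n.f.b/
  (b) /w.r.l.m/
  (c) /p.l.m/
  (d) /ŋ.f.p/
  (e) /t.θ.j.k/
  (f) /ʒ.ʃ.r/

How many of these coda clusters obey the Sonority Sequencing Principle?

(a) /w.n.f.b/: profile 7-4-3-1 — obeys.
(b) /w.r.l.m/: profile 7-6-5-4 — obeys.
(c) /p.l.m/: profile 1-5-4 — violates.
(d) /ŋ.f.p/: profile 4-3-1 — obeys.
(e) /t.θ.j.k/: profile 1-3-7-1 — violates.
(f) /ʒ.ʃ.r/: profile 3-3-6 — violates.

3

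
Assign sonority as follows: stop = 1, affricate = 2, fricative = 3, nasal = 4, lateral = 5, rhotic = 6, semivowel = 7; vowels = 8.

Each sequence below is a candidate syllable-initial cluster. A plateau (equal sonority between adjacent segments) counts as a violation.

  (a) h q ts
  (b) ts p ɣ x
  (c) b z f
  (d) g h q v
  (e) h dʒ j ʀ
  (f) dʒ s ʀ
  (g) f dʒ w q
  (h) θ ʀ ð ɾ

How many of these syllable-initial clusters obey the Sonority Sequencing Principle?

(a) h q ts: profile 3-1-2 — violates.
(b) ts p ɣ x: profile 2-1-3-3 — violates.
(c) b z f: profile 1-3-3 — violates.
(d) g h q v: profile 1-3-1-3 — violates.
(e) h dʒ j ʀ: profile 3-2-7-6 — violates.
(f) dʒ s ʀ: profile 2-3-6 — obeys.
(g) f dʒ w q: profile 3-2-7-1 — violates.
(h) θ ʀ ð ɾ: profile 3-6-3-6 — violates.

1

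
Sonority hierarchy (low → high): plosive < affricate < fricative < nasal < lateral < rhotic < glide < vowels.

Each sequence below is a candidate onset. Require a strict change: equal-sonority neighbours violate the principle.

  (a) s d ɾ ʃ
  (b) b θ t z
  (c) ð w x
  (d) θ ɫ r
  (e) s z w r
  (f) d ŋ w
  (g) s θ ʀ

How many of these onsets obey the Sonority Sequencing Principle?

(a) sonority 3-1-6-3: ill-formed.
(b) sonority 1-3-1-3: ill-formed.
(c) sonority 3-7-3: ill-formed.
(d) sonority 3-5-6: well-formed.
(e) sonority 3-3-7-6: ill-formed.
(f) sonority 1-4-7: well-formed.
(g) sonority 3-3-6: ill-formed.

2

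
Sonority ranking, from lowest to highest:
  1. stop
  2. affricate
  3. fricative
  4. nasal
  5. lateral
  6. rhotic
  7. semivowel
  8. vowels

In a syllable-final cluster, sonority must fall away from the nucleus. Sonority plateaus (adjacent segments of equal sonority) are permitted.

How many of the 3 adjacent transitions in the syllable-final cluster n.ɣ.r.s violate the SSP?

1

/n/ is a nasal (sonority 4).
/ɣ/ is a fricative (sonority 3).
/r/ is a rhotic (sonority 6).
/s/ is a fricative (sonority 3).
/n/→/ɣ/: 4→3 (falls) — ok.
/ɣ/→/r/: 3→6 (does not fall) — violation.
/r/→/s/: 6→3 (falls) — ok.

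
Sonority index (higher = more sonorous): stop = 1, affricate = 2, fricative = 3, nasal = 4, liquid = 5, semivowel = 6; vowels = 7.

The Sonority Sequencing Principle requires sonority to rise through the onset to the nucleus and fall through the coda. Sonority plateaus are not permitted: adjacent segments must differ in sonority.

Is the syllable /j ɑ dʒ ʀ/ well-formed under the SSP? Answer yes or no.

Onset: /j/ is a semivowel (sonority 6); then the nucleus /ɑ/ (sonority 7).
Onset profile 6-7 — rises to the nucleus.
Coda: /dʒ/ is an affricate (sonority 2), /ʀ/ is a liquid (sonority 5).
Coda profile 7-2-5 — does not strictly fall throughout.

no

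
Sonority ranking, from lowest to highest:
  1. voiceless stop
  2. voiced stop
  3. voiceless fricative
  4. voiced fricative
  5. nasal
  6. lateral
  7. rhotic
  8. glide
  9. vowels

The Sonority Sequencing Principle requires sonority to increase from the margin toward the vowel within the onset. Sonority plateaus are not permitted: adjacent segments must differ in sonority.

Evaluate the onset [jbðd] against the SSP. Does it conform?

no

/j/ is a glide (sonority 8).
/b/ is a voiced stop (sonority 2).
/ð/ is a voiced fricative (sonority 4).
/d/ is a voiced stop (sonority 2).
The profile is 8-2-4-2. Between /j/ (8) and /b/ (2) sonority does not rise, so the cluster violates the SSP.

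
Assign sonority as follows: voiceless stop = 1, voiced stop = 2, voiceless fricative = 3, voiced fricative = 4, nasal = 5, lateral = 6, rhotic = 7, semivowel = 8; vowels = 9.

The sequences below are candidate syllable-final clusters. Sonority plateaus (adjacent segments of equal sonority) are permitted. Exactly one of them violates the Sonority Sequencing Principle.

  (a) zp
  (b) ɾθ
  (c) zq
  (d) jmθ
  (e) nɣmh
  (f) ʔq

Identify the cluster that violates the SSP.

e

(a) 4-1 → obeys
(b) 7-3 → obeys
(c) 4-1 → obeys
(d) 8-5-3 → obeys
(e) 5-4-5-3 → violates
(f) 1-1 → obeys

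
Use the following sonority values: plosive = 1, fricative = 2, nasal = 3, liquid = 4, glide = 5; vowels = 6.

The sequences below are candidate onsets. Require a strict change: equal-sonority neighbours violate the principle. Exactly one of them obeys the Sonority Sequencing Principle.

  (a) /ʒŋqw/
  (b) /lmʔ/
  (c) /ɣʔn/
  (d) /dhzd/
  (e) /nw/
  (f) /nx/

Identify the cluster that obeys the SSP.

(a) 2-3-1-5 → violates
(b) 4-3-1 → violates
(c) 2-1-3 → violates
(d) 1-2-2-1 → violates
(e) 3-5 → obeys
(f) 3-2 → violates

e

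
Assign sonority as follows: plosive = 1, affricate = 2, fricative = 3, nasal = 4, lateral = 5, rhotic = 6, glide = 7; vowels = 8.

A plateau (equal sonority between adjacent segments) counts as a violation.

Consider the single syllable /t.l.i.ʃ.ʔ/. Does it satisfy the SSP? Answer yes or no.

yes

Onset: /t/ is a plosive (sonority 1), /l/ is a lateral (sonority 5); then the nucleus /i/ (sonority 8).
Onset profile 1-5-8 — rises to the nucleus.
Coda: /ʃ/ is a fricative (sonority 3), /ʔ/ is a plosive (sonority 1).
Coda profile 8-3-1 — falls from the nucleus.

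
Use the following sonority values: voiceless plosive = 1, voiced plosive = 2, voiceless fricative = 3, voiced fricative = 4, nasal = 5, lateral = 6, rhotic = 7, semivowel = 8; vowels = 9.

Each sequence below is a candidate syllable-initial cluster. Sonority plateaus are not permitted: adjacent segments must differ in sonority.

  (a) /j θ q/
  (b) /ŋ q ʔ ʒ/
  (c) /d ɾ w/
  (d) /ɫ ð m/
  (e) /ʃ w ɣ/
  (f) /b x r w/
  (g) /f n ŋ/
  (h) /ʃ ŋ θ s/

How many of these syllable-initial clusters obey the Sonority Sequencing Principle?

2

(a) /j θ q/: profile 8-3-1 — violates.
(b) /ŋ q ʔ ʒ/: profile 5-1-1-4 — violates.
(c) /d ɾ w/: profile 2-7-8 — obeys.
(d) /ɫ ð m/: profile 6-4-5 — violates.
(e) /ʃ w ɣ/: profile 3-8-4 — violates.
(f) /b x r w/: profile 2-3-7-8 — obeys.
(g) /f n ŋ/: profile 3-5-5 — violates.
(h) /ʃ ŋ θ s/: profile 3-5-3-3 — violates.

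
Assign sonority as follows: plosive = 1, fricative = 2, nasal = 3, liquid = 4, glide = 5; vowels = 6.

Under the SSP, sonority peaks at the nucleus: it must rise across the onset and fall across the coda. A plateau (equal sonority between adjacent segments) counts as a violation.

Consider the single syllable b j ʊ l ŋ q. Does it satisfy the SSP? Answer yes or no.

Onset: /b/ is a plosive (sonority 1), /j/ is a glide (sonority 5); then the nucleus /ʊ/ (sonority 6).
Onset profile 1-5-6 — rises to the nucleus.
Coda: /l/ is a liquid (sonority 4), /ŋ/ is a nasal (sonority 3), /q/ is a plosive (sonority 1).
Coda profile 6-4-3-1 — falls from the nucleus.

yes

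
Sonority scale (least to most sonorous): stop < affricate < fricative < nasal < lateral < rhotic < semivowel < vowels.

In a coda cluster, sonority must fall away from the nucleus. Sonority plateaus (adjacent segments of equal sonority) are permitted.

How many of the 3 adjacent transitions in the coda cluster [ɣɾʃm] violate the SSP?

/ɣ/: fricative = 3.
/ɾ/: rhotic = 6.
/ʃ/: fricative = 3.
/m/: nasal = 4.
/ɣ/→/ɾ/: 3→6 (does not fall) — violation.
/ɾ/→/ʃ/: 6→3 (falls) — ok.
/ʃ/→/m/: 3→4 (does not fall) — violation.

2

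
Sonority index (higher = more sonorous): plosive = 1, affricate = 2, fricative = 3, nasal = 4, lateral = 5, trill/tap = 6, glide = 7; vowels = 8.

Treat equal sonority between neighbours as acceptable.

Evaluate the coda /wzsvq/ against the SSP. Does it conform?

/w/ — glide, sonority 7.
/z/ — fricative, sonority 3.
/s/ — fricative, sonority 3.
/v/ — fricative, sonority 3.
/q/ — plosive, sonority 1.
The profile 7-3-3-3-1 is non-increasing (plateaus allowed), so the coda satisfies the SSP.

yes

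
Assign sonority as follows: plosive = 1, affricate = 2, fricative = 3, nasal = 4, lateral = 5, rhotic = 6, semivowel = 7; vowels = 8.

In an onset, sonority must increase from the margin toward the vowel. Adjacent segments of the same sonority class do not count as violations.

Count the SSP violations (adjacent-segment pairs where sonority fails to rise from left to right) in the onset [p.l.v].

1

/p/ is a plosive (sonority 1).
/l/ is a lateral (sonority 5).
/v/ is a fricative (sonority 3).
/p/→/l/: 1→5 (rises) — ok.
/l/→/v/: 5→3 (does not rise) — violation.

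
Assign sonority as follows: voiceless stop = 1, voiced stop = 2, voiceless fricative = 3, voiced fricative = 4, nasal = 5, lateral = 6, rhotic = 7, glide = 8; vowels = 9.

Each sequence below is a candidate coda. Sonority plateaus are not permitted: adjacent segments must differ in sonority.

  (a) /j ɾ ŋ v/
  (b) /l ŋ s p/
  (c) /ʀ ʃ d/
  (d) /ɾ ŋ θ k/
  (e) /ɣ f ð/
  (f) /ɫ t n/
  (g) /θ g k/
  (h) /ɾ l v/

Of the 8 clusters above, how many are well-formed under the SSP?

6

(a) sonority 8-7-5-4: well-formed.
(b) sonority 6-5-3-1: well-formed.
(c) sonority 7-3-2: well-formed.
(d) sonority 7-5-3-1: well-formed.
(e) sonority 4-3-4: ill-formed.
(f) sonority 6-1-5: ill-formed.
(g) sonority 3-2-1: well-formed.
(h) sonority 7-6-4: well-formed.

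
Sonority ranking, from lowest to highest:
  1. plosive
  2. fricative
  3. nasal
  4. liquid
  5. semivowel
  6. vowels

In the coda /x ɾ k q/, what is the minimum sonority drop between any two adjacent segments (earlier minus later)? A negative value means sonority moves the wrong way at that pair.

-2

/x/: fricative = 2.
/ɾ/: liquid = 4.
/k/: plosive = 1.
/q/: plosive = 1.
/x/→/ɾ/: change -2.
/ɾ/→/k/: change +3.
/k/→/q/: change +0.
Minimum = -2.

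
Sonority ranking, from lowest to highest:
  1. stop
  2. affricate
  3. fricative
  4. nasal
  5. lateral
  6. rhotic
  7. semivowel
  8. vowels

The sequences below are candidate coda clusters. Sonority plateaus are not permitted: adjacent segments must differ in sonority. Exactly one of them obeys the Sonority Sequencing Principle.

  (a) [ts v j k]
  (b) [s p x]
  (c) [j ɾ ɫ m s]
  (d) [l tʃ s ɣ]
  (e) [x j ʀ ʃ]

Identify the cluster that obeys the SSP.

c

(a) sonority 2-3-7-1: ill-formed.
(b) sonority 3-1-3: ill-formed.
(c) sonority 7-6-5-4-3: well-formed.
(d) sonority 5-2-3-3: ill-formed.
(e) sonority 3-7-6-3: ill-formed.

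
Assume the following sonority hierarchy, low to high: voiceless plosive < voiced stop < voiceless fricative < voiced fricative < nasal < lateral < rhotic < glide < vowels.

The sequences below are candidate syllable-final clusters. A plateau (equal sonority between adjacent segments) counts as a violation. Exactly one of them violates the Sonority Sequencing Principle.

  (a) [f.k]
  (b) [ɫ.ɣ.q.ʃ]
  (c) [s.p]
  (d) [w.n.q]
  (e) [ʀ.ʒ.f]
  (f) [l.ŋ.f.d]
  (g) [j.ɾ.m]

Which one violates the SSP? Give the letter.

(a) [f.k]: profile 3-1 — obeys.
(b) [ɫ.ɣ.q.ʃ]: profile 6-4-1-3 — violates.
(c) [s.p]: profile 3-1 — obeys.
(d) [w.n.q]: profile 8-5-1 — obeys.
(e) [ʀ.ʒ.f]: profile 7-4-3 — obeys.
(f) [l.ŋ.f.d]: profile 6-5-3-2 — obeys.
(g) [j.ɾ.m]: profile 8-7-5 — obeys.

b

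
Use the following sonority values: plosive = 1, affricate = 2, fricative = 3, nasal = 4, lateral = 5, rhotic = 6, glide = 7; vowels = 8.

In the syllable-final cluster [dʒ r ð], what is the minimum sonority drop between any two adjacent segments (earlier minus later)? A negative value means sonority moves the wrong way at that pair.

-4

/dʒ/ is an affricate (sonority 2).
/r/ is a rhotic (sonority 6).
/ð/ is a fricative (sonority 3).
/dʒ/→/r/: change -4.
/r/→/ð/: change +3.
Minimum = -4.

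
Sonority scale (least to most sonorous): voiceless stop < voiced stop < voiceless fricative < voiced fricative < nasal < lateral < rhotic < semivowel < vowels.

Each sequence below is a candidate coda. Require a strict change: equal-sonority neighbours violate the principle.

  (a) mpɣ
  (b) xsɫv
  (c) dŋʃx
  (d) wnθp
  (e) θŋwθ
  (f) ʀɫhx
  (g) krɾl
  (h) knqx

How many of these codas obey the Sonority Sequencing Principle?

1

(a) 5-1-4 → violates
(b) 3-3-6-4 → violates
(c) 2-5-3-3 → violates
(d) 8-5-3-1 → obeys
(e) 3-5-8-3 → violates
(f) 7-6-3-3 → violates
(g) 1-7-7-6 → violates
(h) 1-5-1-3 → violates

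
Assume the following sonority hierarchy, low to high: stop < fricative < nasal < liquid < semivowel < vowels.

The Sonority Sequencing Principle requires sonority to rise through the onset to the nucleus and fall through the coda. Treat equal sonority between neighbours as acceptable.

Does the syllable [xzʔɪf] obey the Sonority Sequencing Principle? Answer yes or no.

Onset: /x/ is a fricative (sonority 2), /z/ is a fricative (sonority 2), /ʔ/ is a stop (sonority 1); then the nucleus /ɪ/ (sonority 6).
Onset profile 2-2-1-6 — does not rise throughout.
Coda: /f/ is a fricative (sonority 2).
Coda profile 6-2 — falls from the nucleus.

no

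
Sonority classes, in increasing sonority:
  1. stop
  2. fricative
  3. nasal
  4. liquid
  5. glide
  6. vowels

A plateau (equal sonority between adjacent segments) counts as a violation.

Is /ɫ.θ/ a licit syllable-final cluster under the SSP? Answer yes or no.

yes

/ɫ/ — liquid, sonority 4.
/θ/ — fricative, sonority 2.
The profile 4-2 strictly falls, so the syllable-final cluster satisfies the SSP.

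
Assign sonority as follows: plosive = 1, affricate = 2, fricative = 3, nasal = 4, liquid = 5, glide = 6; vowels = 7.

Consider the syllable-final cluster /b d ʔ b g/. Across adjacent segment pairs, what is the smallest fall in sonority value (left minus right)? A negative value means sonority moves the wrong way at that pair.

0

/b/ — plosive, sonority 1.
/d/ — plosive, sonority 1.
/ʔ/ — plosive, sonority 1.
/b/ — plosive, sonority 1.
/g/ — plosive, sonority 1.
/b/→/d/: change +0.
/d/→/ʔ/: change +0.
/ʔ/→/b/: change +0.
/b/→/g/: change +0.
Minimum = 0.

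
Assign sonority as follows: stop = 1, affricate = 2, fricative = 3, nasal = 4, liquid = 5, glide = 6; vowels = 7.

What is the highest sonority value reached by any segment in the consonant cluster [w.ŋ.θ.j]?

/w/: glide = 6.
/ŋ/: nasal = 4.
/θ/: fricative = 3.
/j/: glide = 6.
The maximum is 6.

6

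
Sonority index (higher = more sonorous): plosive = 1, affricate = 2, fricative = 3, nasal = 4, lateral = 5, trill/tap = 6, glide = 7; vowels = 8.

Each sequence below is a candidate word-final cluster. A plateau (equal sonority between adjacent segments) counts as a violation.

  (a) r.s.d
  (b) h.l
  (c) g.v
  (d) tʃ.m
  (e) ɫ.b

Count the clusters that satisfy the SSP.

(a) 6-3-1 → obeys
(b) 3-5 → violates
(c) 1-3 → violates
(d) 2-4 → violates
(e) 5-1 → obeys

2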